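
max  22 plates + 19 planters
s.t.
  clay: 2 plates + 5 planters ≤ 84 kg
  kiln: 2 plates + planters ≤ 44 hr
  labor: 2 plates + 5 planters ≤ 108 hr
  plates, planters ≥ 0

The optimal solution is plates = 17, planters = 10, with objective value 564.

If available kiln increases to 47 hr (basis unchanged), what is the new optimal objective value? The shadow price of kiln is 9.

Δb = 3, so new z* = 564 + (9)·(3) = 564 + 27 = 591.

591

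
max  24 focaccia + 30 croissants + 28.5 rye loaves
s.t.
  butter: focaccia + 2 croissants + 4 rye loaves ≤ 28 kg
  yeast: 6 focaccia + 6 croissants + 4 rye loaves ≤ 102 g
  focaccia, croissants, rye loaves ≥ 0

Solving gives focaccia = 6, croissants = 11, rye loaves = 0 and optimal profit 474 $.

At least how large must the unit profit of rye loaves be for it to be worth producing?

At the optimum: butter uses 28 of 28 (binding); yeast uses 102 of 102 (binding).
The binding rows give the dual system: 1·y_butter + 6·y_yeast = 24 and 2·y_butter + 6·y_yeast = 30.
→ y_butter = 6 and y_yeast = 3.
rye loaves enters the basis when its profit ≥ yᵀa₃ = 6·4 + 3·4 = 36.

36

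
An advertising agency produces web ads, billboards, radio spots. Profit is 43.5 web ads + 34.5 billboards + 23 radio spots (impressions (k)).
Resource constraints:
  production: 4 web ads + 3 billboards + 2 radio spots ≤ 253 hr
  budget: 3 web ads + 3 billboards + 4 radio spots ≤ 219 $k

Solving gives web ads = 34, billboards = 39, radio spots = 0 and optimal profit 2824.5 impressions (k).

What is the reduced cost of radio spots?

Check each constraint at x*: production 253/253 (tight); budget 219/219 (tight).
From A_Bᵀ y = c: 4·y_production + 3·y_budget = 43.5; 3·y_production + 3·y_budget = 34.5.
→ y_production = 9 and y_budget = 2.5.
Reduced cost of radio spots: c₃ − yᵀa₃ = 23 − (9·2 + 2.5·4) = 23 − 28 = -5.

-5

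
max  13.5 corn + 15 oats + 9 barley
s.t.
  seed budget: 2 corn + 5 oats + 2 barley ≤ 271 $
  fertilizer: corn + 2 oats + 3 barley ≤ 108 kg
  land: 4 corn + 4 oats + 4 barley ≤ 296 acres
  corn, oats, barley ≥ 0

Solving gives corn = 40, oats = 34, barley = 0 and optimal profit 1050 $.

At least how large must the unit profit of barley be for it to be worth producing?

Binding: fertilizer and land. Non-binding: seed budget (21 unused).
Slack constraints have shadow price 0 (complementary slackness).
From A_Bᵀ y = c: 1·y_fertilizer + 4·y_land = 13.5; 2·y_fertilizer + 4·y_land = 15.
This yields shadow prices y_fertilizer = 1.5, y_land = 3.
barley enters the basis when its profit ≥ yᵀa₃ = 1.5·3 + 3·4 = 16.5.

16.5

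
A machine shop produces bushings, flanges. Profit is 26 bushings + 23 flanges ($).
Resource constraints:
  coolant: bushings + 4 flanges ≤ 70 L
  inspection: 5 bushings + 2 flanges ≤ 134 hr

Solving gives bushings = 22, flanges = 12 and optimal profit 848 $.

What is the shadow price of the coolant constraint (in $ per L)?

Both coolant and inspection are binding at x*.
Dual feasibility on the basic columns requires 1·y_coolant + 5·y_inspection = 26, 4·y_coolant + 2·y_inspection = 23.
This yields shadow prices y_coolant = 3.5, y_inspection = 4.5.
Shadow price of coolant = 3.5.

3.5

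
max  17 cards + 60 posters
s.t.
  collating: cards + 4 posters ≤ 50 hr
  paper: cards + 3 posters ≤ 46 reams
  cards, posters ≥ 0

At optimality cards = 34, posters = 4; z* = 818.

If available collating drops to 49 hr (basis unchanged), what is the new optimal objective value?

Both collating and paper are binding at x*.
The binding rows give the dual system: 1·y_collating + 1·y_paper = 17 and 4·y_collating + 3·y_paper = 60.
Solving: y_collating = 9, y_paper = 8.
Δz = y_collating·Δb = 9 × (-1) = -9, so new z* = 818 − 9 = 809.

809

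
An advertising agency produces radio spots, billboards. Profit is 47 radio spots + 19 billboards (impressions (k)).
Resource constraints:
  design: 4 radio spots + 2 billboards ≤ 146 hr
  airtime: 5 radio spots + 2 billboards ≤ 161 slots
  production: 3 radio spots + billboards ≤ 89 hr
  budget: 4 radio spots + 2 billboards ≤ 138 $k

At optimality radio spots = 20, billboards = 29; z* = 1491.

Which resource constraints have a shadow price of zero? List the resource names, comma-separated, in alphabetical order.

airtime, design

design: 138/146 (slack 8)
airtime: 158/161 (slack 3)
production: 89/89 (binding)
budget: 138/138 (binding)
By complementary slackness, a constraint with positive slack has shadow price 0 → airtime, design.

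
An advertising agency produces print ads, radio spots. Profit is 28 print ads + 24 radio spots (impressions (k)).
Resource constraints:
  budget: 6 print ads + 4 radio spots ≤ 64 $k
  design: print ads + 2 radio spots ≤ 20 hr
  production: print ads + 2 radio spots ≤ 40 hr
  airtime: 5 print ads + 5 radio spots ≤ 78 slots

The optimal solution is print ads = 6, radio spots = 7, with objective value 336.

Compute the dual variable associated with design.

Check each constraint at x*: budget 64/64 (tight); design 20/20 (tight); production 20/40 (slack 20); airtime 65/78 (slack 13).
Since production, airtime are not tight, their duals are 0.
The binding rows give the dual system: 6·y_budget + 1·y_design = 28 and 4·y_budget + 2·y_design = 24.
Solving: y_budget = 4, y_design = 4.
Shadow price of design = 4.

4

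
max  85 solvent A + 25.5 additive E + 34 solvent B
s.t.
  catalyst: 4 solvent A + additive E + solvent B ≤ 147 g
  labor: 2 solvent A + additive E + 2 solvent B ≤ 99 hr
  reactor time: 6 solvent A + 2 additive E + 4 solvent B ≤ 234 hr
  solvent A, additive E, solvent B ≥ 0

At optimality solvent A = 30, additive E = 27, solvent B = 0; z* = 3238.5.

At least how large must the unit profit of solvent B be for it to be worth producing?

42.5

Binding: catalyst and reactor time. Non-binding: labor (12 unused).
Slack constraints have shadow price 0 (complementary slackness).
From A_Bᵀ y = c: 4·y_catalyst + 6·y_reactor time = 85; 1·y_catalyst + 2·y_reactor time = 25.5.
Solving: y_catalyst = 8.5, y_reactor time = 8.5.
solvent B enters the basis when its profit ≥ yᵀa₃ = 8.5·1 + 8.5·4 = 42.5.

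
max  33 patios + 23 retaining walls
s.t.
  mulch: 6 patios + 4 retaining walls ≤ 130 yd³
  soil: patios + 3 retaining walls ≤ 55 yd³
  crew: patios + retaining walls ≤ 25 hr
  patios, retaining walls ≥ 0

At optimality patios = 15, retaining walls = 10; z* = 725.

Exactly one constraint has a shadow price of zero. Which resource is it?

mulch: 130/130 (binding)
soil: 45/55 (slack 10)
crew: 25/25 (binding)
By complementary slackness, a constraint with positive slack has shadow price 0 → soil.

soil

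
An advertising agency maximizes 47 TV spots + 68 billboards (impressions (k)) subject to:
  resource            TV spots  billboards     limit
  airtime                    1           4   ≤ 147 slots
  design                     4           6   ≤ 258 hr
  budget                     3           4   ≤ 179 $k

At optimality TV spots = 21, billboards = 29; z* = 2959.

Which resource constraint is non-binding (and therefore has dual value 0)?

airtime

airtime: 137/147 (slack 10)
design: 258/258 (binding)
budget: 179/179 (binding)
By complementary slackness, a constraint with positive slack has shadow price 0 → airtime.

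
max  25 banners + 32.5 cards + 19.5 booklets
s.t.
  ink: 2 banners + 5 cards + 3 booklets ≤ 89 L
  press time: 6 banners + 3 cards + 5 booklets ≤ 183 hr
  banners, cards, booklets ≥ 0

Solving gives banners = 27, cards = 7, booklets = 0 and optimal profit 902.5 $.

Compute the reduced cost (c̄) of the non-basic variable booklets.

-8

At the optimum: ink uses 89 of 89 (binding); press time uses 183 of 183 (binding).
The binding rows give the dual system: 2·y_ink + 6·y_press time = 25 and 5·y_ink + 3·y_press time = 32.5.
This yields shadow prices y_ink = 5, y_press time = 2.5.
Reduced cost of booklets: c₃ − yᵀa₃ = 19.5 − (5·3 + 2.5·5) = 19.5 − 27.5 = -8.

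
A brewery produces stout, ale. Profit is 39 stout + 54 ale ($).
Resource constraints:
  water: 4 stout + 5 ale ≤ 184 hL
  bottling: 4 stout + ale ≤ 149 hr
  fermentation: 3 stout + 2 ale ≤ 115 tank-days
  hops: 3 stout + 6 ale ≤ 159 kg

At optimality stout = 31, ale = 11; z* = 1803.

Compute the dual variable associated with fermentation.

6

Check each constraint at x*: water 179/184 (slack 5); bottling 135/149 (slack 14); fermentation 115/115 (tight); hops 159/159 (tight).
By complementary slackness, y = 0 for the non-binding constraints.
The binding rows give the dual system: 3·y_fermentation + 3·y_hops = 39 and 2·y_fermentation + 6·y_hops = 54.
→ y_fermentation = 6 and y_hops = 7.
Shadow price of fermentation = 6.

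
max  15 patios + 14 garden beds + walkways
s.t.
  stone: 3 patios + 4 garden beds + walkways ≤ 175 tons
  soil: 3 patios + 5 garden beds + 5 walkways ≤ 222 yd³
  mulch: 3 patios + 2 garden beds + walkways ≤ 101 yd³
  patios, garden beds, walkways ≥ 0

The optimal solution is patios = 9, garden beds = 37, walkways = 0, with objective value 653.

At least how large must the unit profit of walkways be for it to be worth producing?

5

Check each constraint at x*: stone 175/175 (tight); soil 212/222 (slack 10); mulch 101/101 (tight).
Slack constraints have shadow price 0 (complementary slackness).
The binding rows give the dual system: 3·y_stone + 3·y_mulch = 15 and 4·y_stone + 2·y_mulch = 14.
Solving: y_stone = 2, y_mulch = 3.
walkways enters the basis when its profit ≥ yᵀa₃ = 2·1 + 3·1 = 5.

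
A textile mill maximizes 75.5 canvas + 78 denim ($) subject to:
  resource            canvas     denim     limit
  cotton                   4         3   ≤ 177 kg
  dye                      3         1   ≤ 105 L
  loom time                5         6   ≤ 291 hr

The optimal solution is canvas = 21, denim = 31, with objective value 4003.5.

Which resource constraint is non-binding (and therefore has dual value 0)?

cotton: 177/177 (binding)
dye: 94/105 (slack 11)
loom time: 291/291 (binding)
By complementary slackness, a constraint with positive slack has shadow price 0 → dye.

dye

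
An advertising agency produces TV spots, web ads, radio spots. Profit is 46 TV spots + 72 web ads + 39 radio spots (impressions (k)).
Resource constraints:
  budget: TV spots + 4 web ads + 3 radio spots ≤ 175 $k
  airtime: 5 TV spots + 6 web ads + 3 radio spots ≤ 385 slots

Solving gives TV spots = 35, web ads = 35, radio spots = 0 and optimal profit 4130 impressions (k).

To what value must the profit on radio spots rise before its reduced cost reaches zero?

42

Check each constraint at x*: budget 175/175 (tight); airtime 385/385 (tight).
From A_Bᵀ y = c: 1·y_budget + 5·y_airtime = 46; 4·y_budget + 6·y_airtime = 72.
This yields shadow prices y_budget = 6, y_airtime = 8.
radio spots enters the basis when its profit ≥ yᵀa₃ = 6·3 + 8·3 = 42.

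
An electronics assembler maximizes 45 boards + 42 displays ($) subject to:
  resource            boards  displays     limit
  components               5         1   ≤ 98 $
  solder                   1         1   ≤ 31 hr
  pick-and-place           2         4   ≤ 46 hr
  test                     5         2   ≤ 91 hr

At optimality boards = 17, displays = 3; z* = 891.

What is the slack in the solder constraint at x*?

solder used = 1·17 + 1·3 = 20; slack = 31 − 20 = 11.

11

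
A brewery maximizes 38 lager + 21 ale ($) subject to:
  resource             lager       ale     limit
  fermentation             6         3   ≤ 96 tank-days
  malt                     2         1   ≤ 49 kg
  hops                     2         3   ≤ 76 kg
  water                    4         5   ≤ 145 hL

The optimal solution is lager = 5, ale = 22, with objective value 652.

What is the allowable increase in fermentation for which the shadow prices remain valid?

51

Binding constraints: fermentation, hops. The basis is B = [[6,3],[2,3]] with det 12.
Per unit increase in fermentation, x* moves by d = (0.25, -0.1667).
The basis stays optimal until malt becomes binding; allowable increase = 51 tank-days.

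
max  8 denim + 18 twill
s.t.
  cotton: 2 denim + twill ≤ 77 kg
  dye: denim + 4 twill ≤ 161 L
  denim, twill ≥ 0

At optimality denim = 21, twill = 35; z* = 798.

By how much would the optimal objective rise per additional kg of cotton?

2

Check each constraint at x*: cotton 77/77 (tight); dye 161/161 (tight).
The binding rows give the dual system: 2·y_cotton + 1·y_dye = 8 and 1·y_cotton + 4·y_dye = 18.
Solving: y_cotton = 2, y_dye = 4.
Shadow price of cotton = 2.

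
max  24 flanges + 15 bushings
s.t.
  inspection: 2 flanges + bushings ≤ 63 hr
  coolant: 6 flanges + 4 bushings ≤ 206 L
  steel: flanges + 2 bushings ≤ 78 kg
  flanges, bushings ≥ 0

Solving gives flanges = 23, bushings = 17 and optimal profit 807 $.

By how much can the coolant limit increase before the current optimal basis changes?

Binding constraints: inspection, coolant. The basis is B = [[2,1],[6,4]] with det 2.
Per unit increase in coolant, x* moves by d = (-0.5, 1).
The basis stays optimal until steel becomes binding; allowable increase = 14 L.

14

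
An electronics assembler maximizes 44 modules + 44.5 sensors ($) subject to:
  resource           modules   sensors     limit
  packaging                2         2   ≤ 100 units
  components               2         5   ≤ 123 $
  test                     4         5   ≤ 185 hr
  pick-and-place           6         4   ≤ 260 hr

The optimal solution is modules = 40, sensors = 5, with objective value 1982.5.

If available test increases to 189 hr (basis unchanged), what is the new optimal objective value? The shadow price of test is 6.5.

Δb = 4, so new z* = 1982.5 + (6.5)·(4) = 1982.5 + 26 = 2008.5.

2008.5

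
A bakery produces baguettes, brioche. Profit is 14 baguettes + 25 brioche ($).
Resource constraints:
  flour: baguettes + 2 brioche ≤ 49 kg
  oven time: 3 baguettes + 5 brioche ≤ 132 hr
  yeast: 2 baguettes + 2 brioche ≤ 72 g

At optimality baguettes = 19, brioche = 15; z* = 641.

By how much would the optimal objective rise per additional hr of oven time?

3

Binding: flour and oven time. Non-binding: yeast (4 unused).
Since yeast is not tight, its dual is 0.
Dual feasibility on the basic columns requires 1·y_flour + 3·y_oven time = 14, 2·y_flour + 5·y_oven time = 25.
Solving: y_flour = 5, y_oven time = 3.
Shadow price of oven time = 3.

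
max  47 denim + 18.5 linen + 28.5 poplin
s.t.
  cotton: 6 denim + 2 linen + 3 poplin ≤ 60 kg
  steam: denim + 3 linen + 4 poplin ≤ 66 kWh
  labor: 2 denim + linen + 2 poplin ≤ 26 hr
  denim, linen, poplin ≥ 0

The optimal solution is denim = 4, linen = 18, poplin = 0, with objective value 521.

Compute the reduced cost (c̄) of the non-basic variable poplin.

-3.5

At the optimum: cotton uses 60 of 60 (binding); steam uses 58 of 66 (slack = 8); labor uses 26 of 26 (binding).
Slack constraints have shadow price 0 (complementary slackness).
From A_Bᵀ y = c: 6·y_cotton + 2·y_labor = 47; 2·y_cotton + 1·y_labor = 18.5.
→ y_cotton = 5 and y_labor = 8.5.
Reduced cost of poplin: c₃ − yᵀa₃ = 28.5 − (5·3 + 8.5·2) = 28.5 − 32 = -3.5.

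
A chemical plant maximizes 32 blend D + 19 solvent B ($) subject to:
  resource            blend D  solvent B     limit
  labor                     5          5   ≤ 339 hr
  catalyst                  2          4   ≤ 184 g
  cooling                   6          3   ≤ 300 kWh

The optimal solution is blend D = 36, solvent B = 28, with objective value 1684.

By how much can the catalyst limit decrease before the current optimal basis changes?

84

Binding constraints: catalyst, cooling. The basis is B = [[2,4],[6,3]] with det -18.
Per unit decrease in catalyst, x* moves by d = (0.1667, -0.3333).
The basis stays optimal until solvent B reaches 0; allowable decrease = 84 g.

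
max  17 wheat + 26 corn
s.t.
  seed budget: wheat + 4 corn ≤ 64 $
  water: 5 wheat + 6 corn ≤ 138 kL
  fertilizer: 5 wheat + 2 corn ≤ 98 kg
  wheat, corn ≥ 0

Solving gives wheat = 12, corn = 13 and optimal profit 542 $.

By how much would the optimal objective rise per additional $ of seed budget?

At the optimum: seed budget uses 64 of 64 (binding); water uses 138 of 138 (binding); fertilizer uses 86 of 98 (slack = 12).
Slack constraints have shadow price 0 (complementary slackness).
The binding rows give the dual system: 1·y_seed budget + 5·y_water = 17 and 4·y_seed budget + 6·y_water = 26.
Solving: y_seed budget = 2, y_water = 3.
Shadow price of seed budget = 2.

2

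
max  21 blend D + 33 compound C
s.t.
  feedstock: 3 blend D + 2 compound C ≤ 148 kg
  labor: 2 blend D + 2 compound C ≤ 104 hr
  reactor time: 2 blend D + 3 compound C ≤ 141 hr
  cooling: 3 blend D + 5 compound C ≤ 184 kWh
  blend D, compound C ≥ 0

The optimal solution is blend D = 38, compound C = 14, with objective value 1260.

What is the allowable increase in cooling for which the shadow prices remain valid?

46

Binding constraints: labor, cooling. The basis is B = [[2,2],[3,5]] with det 4.
Per unit increase in cooling, x* moves by d = (-0.5, 0.5).
The basis stays optimal until reactor time becomes binding; allowable increase = 46 kWh.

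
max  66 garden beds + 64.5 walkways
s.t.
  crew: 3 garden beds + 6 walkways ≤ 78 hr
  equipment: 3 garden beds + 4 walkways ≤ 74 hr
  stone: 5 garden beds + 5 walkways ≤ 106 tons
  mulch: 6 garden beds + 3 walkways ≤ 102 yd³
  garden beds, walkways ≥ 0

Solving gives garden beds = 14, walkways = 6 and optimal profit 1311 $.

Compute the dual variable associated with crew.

At the optimum: crew uses 78 of 78 (binding); equipment uses 66 of 74 (slack = 8); stone uses 100 of 106 (slack = 6); mulch uses 102 of 102 (binding).
By complementary slackness, y = 0 for the non-binding constraints.
The binding rows give the dual system: 3·y_crew + 6·y_mulch = 66 and 6·y_crew + 3·y_mulch = 64.5.
→ y_crew = 7 and y_mulch = 7.5.
Shadow price of crew = 7.

7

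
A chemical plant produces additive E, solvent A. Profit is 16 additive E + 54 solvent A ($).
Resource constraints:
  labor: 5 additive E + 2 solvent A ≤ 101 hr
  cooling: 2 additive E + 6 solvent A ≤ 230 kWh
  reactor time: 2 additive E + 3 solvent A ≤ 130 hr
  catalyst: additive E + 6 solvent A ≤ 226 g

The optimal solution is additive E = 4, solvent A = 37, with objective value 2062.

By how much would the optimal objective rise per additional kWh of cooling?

7

Binding: cooling and catalyst. Non-binding: labor (7 unused), reactor time (11 unused).
Slack constraints have shadow price 0 (complementary slackness).
Dual feasibility on the basic columns requires 2·y_cooling + 1·y_catalyst = 16, 6·y_cooling + 6·y_catalyst = 54.
Solving: y_cooling = 7, y_catalyst = 2.
Shadow price of cooling = 7.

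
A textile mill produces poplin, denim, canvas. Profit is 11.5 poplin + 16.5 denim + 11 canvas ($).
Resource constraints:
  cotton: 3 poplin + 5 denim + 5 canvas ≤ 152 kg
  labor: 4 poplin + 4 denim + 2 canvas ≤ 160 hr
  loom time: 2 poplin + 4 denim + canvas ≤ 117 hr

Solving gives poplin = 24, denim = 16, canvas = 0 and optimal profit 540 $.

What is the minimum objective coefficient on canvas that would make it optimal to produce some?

Binding: cotton and labor. Non-binding: loom time (5 unused).
Slack constraints have shadow price 0 (complementary slackness).
From A_Bᵀ y = c: 3·y_cotton + 4·y_labor = 11.5; 5·y_cotton + 4·y_labor = 16.5.
→ y_cotton = 2.5 and y_labor = 1.
canvas enters the basis when its profit ≥ yᵀa₃ = 2.5·5 + 1·2 = 14.5.

14.5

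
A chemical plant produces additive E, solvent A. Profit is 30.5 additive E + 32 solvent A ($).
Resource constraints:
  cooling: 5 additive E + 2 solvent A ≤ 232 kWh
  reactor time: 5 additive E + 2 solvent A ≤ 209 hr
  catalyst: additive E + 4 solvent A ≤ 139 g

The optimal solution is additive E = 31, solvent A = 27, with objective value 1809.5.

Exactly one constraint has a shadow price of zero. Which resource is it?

cooling: 209/232 (slack 23)
reactor time: 209/209 (binding)
catalyst: 139/139 (binding)
By complementary slackness, a constraint with positive slack has shadow price 0 → cooling.

cooling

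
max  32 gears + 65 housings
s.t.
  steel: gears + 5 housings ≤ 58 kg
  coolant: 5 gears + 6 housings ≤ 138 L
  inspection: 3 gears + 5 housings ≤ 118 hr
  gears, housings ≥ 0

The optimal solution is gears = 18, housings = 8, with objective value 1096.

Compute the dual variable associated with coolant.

5

At the optimum: steel uses 58 of 58 (binding); coolant uses 138 of 138 (binding); inspection uses 94 of 118 (slack = 24).
Since inspection is not tight, its dual is 0.
The binding rows give the dual system: 1·y_steel + 5·y_coolant = 32 and 5·y_steel + 6·y_coolant = 65.
→ y_steel = 7 and y_coolant = 5.
Shadow price of coolant = 5.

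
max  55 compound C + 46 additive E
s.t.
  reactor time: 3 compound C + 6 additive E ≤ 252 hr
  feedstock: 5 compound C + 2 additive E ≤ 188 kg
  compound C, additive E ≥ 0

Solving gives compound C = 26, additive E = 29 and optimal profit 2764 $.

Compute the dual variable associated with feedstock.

8

Check each constraint at x*: reactor time 252/252 (tight); feedstock 188/188 (tight).
From A_Bᵀ y = c: 3·y_reactor time + 5·y_feedstock = 55; 6·y_reactor time + 2·y_feedstock = 46.
Solving: y_reactor time = 5, y_feedstock = 8.
Shadow price of feedstock = 8.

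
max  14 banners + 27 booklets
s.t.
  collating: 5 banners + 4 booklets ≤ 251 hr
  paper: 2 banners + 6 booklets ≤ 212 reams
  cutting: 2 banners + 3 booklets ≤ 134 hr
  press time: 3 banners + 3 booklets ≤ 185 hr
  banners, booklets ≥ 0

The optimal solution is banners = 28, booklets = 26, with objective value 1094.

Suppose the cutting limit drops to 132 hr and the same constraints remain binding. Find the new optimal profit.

Check each constraint at x*: collating 244/251 (slack 7); paper 212/212 (tight); cutting 134/134 (tight); press time 162/185 (slack 23).
Slack constraints have shadow price 0 (complementary slackness).
From A_Bᵀ y = c: 2·y_paper + 2·y_cutting = 14; 6·y_paper + 3·y_cutting = 27.
→ y_paper = 2 and y_cutting = 5.
Δz = y_cutting·Δb = 5 × (-2) = -10, so new z* = 1094 − 10 = 1084.

1084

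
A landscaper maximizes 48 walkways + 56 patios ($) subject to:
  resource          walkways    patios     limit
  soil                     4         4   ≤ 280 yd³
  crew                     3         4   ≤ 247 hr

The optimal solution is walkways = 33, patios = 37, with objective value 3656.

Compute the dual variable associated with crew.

Check each constraint at x*: soil 280/280 (tight); crew 247/247 (tight).
The binding rows give the dual system: 4·y_soil + 3·y_crew = 48 and 4·y_soil + 4·y_crew = 56.
→ y_soil = 6 and y_crew = 8.
Shadow price of crew = 8.

8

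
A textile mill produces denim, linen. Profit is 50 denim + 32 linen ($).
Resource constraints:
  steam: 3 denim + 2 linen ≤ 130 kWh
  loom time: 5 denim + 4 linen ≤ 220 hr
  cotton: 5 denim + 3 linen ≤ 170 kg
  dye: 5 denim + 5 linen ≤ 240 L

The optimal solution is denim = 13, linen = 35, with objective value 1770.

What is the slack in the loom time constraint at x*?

loom time used = 5·13 + 4·35 = 205; slack = 220 − 205 = 15.

15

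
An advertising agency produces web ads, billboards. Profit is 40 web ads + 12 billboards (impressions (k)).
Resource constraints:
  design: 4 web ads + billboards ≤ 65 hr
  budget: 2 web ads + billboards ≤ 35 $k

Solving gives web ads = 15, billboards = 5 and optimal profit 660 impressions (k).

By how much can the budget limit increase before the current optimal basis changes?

30

Binding constraints: design, budget. The basis is B = [[4,1],[2,1]] with det 2.
Per unit increase in budget, x* moves by d = (-0.5, 2).
The basis stays optimal until web ads reaches 0; allowable increase = 30 $k.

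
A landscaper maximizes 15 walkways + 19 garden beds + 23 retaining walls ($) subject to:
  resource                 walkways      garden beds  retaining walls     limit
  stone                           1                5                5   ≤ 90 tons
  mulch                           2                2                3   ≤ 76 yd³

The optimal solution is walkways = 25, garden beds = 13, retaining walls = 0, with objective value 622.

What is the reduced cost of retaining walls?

At the optimum: stone uses 90 of 90 (binding); mulch uses 76 of 76 (binding).
Dual feasibility on the basic columns requires 1·y_stone + 2·y_mulch = 15, 5·y_stone + 2·y_mulch = 19.
This yields shadow prices y_stone = 1, y_mulch = 7.
Reduced cost of retaining walls: c₃ − yᵀa₃ = 23 − (1·5 + 7·3) = 23 − 26 = -3.

-3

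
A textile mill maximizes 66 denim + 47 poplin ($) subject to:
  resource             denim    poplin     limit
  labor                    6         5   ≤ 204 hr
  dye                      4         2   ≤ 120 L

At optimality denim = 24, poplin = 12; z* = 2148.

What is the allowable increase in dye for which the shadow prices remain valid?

Binding constraints: labor, dye. The basis is B = [[6,5],[4,2]] with det -8.
Per unit increase in dye, x* moves by d = (0.625, -0.75).
The basis stays optimal until poplin reaches 0; allowable increase = 16 L.

16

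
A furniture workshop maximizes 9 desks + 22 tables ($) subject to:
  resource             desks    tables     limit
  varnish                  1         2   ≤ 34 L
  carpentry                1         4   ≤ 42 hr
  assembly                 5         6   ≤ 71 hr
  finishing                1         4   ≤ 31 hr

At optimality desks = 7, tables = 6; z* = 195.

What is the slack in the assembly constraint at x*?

assembly used = 5·7 + 6·6 = 71; slack = 71 − 71 = 0.

0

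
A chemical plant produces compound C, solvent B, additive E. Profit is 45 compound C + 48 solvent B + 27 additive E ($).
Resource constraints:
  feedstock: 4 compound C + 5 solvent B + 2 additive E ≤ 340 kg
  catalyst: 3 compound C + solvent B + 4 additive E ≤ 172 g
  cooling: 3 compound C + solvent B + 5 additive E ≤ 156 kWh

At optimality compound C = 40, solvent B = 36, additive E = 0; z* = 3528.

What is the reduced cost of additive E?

At the optimum: feedstock uses 340 of 340 (binding); catalyst uses 156 of 172 (slack = 16); cooling uses 156 of 156 (binding).
By complementary slackness, y = 0 for the non-binding constraint.
Dual feasibility on the basic columns requires 4·y_feedstock + 3·y_cooling = 45, 5·y_feedstock + 1·y_cooling = 48.
→ y_feedstock = 9 and y_cooling = 3.
Reduced cost of additive E: c₃ − yᵀa₃ = 27 − (9·2 + 3·5) = 27 − 33 = -6.

-6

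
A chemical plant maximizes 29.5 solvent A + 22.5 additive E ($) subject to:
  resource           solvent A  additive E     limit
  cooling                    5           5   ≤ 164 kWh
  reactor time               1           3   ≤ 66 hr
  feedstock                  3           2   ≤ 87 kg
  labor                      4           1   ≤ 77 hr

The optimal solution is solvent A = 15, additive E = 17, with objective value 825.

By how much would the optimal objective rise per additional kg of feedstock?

0

Binding: reactor time and labor. Non-binding: cooling (4 unused), feedstock (8 unused).
Slack constraints have shadow price 0 (complementary slackness).
The binding rows give the dual system: 1·y_reactor time + 4·y_labor = 29.5 and 3·y_reactor time + 1·y_labor = 22.5.
→ y_reactor time = 5.5 and y_labor = 6.
Shadow price of feedstock = 0.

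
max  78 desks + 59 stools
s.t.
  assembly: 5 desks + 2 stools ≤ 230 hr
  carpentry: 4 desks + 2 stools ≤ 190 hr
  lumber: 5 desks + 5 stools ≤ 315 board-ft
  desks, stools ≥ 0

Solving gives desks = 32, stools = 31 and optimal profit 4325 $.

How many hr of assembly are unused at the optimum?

assembly used = 5·32 + 2·31 = 222; slack = 230 − 222 = 8.

8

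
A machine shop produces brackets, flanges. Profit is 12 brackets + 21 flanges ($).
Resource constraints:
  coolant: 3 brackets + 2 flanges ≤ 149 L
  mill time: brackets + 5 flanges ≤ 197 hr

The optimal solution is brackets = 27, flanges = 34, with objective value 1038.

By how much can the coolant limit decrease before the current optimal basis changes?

Binding constraints: coolant, mill time. The basis is B = [[3,2],[1,5]] with det 13.
Per unit decrease in coolant, x* moves by d = (-0.3846, 0.0769).
The basis stays optimal until brackets reaches 0; allowable decrease = 70.2 L.

70.2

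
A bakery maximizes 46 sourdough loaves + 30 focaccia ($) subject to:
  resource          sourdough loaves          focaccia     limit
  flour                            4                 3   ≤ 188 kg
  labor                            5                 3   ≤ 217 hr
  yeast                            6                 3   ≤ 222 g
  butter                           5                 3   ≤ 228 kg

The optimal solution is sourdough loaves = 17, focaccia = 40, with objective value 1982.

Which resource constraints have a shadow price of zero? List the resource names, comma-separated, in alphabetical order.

butter, labor

flour: 188/188 (binding)
labor: 205/217 (slack 12)
yeast: 222/222 (binding)
butter: 205/228 (slack 23)
By complementary slackness, a constraint with positive slack has shadow price 0 → butter, labor.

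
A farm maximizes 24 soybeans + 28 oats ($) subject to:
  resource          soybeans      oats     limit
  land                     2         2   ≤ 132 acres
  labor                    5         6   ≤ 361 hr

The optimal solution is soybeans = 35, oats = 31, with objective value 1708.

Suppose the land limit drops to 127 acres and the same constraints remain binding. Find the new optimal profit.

At the optimum: land uses 132 of 132 (binding); labor uses 361 of 361 (binding).
From A_Bᵀ y = c: 2·y_land + 5·y_labor = 24; 2·y_land + 6·y_labor = 28.
Solving: y_land = 2, y_labor = 4.
Δz = y_land·Δb = 2 × (-5) = -10, so new z* = 1708 − 10 = 1698.

1698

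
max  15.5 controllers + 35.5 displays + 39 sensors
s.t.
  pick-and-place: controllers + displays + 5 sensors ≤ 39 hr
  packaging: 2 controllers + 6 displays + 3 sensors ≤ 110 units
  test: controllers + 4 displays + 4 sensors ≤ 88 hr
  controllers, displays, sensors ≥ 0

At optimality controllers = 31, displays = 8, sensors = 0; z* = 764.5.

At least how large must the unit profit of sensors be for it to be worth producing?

Check each constraint at x*: pick-and-place 39/39 (tight); packaging 110/110 (tight); test 63/88 (slack 25).
By complementary slackness, y = 0 for the non-binding constraint.
The binding rows give the dual system: 1·y_pick-and-place + 2·y_packaging = 15.5 and 1·y_pick-and-place + 6·y_packaging = 35.5.
This yields shadow prices y_pick-and-place = 5.5, y_packaging = 5.
sensors enters the basis when its profit ≥ yᵀa₃ = 5.5·5 + 5·3 = 42.5.

42.5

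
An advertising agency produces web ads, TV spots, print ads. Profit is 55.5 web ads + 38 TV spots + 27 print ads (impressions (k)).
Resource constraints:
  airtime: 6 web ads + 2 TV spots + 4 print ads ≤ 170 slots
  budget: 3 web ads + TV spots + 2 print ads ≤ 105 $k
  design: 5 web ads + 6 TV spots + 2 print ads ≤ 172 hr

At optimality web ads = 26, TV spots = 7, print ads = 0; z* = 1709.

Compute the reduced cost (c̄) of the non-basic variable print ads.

Binding: airtime and design. Non-binding: budget (20 unused).
By complementary slackness, y = 0 for the non-binding constraint.
Dual feasibility on the basic columns requires 6·y_airtime + 5·y_design = 55.5, 2·y_airtime + 6·y_design = 38.
→ y_airtime = 5.5 and y_design = 4.5.
Reduced cost of print ads: c₃ − yᵀa₃ = 27 − (5.5·4 + 4.5·2) = 27 − 31 = -4.

-4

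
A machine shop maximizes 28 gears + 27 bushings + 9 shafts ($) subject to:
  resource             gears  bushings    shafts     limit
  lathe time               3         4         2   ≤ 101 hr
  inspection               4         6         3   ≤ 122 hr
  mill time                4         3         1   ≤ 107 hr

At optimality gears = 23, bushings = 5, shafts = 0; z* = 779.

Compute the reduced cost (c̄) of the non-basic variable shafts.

Check each constraint at x*: lathe time 89/101 (slack 12); inspection 122/122 (tight); mill time 107/107 (tight).
Since lathe time is not tight, its dual is 0.
The binding rows give the dual system: 4·y_inspection + 4·y_mill time = 28 and 6·y_inspection + 3·y_mill time = 27.
Solving: y_inspection = 2, y_mill time = 5.
Reduced cost of shafts: c₃ − yᵀa₃ = 9 − (2·3 + 5·1) = 9 − 11 = -2.

-2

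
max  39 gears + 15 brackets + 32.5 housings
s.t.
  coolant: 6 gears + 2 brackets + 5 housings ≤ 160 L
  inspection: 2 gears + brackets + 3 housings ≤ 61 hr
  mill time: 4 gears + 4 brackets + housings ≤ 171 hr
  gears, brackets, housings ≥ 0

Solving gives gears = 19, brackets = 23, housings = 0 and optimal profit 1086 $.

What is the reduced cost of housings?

-8

Binding: coolant and inspection. Non-binding: mill time (3 unused).
Slack constraints have shadow price 0 (complementary slackness).
The binding rows give the dual system: 6·y_coolant + 2·y_inspection = 39 and 2·y_coolant + 1·y_inspection = 15.
→ y_coolant = 4.5 and y_inspection = 6.
Reduced cost of housings: c₃ − yᵀa₃ = 32.5 − (4.5·5 + 6·3) = 32.5 − 40.5 = -8.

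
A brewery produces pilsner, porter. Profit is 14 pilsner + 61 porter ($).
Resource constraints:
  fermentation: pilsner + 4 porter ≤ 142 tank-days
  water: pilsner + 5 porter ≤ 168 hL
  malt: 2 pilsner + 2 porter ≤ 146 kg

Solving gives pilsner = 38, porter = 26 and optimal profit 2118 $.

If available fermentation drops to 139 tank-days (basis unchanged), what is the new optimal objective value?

2091

Binding: fermentation and water. Non-binding: malt (18 unused).
Since malt is not tight, its dual is 0.
From A_Bᵀ y = c: 1·y_fermentation + 1·y_water = 14; 4·y_fermentation + 5·y_water = 61.
This yields shadow prices y_fermentation = 9, y_water = 5.
Δz = y_fermentation·Δb = 9 × (-3) = -27, so new z* = 2118 − 27 = 2091.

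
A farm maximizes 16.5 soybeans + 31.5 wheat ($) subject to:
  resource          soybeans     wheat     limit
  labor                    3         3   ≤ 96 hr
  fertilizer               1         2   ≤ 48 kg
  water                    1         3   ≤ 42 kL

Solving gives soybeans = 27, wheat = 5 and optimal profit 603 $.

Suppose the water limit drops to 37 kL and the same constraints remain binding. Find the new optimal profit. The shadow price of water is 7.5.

565.5

Δb = -5, so new z* = 603 + (7.5)·(-5) = 603 − 37.5 = 565.5.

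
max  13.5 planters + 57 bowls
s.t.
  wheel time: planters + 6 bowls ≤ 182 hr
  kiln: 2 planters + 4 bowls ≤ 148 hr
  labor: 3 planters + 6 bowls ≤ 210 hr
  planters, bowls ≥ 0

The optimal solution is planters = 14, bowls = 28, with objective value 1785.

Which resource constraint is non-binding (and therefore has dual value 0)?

wheel time: 182/182 (binding)
kiln: 140/148 (slack 8)
labor: 210/210 (binding)
By complementary slackness, a constraint with positive slack has shadow price 0 → kiln.

kiln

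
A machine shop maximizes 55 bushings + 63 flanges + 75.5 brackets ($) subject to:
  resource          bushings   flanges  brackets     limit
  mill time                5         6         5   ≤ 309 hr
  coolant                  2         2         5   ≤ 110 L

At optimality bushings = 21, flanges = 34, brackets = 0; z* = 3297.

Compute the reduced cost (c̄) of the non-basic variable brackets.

-2

At the optimum: mill time uses 309 of 309 (binding); coolant uses 110 of 110 (binding).
Dual feasibility on the basic columns requires 5·y_mill time + 2·y_coolant = 55, 6·y_mill time + 2·y_coolant = 63.
This yields shadow prices y_mill time = 8, y_coolant = 7.5.
Reduced cost of brackets: c₃ − yᵀa₃ = 75.5 − (8·5 + 7.5·5) = 75.5 − 77.5 = -2.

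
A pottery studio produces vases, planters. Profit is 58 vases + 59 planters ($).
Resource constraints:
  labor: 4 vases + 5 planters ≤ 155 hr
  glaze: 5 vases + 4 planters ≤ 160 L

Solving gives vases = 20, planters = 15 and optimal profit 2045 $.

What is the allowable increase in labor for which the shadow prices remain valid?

Binding constraints: labor, glaze. The basis is B = [[4,5],[5,4]] with det -9.
Per unit increase in labor, x* moves by d = (-0.4444, 0.5556).
The basis stays optimal until vases reaches 0; allowable increase = 45 hr.

45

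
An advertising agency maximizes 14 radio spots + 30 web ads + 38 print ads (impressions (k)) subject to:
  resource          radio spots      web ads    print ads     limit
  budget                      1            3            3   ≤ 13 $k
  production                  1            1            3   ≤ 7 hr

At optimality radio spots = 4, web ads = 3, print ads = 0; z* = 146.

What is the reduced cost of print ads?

Both budget and production are binding at x*.
The binding rows give the dual system: 1·y_budget + 1·y_production = 14 and 3·y_budget + 1·y_production = 30.
This yields shadow prices y_budget = 8, y_production = 6.
Reduced cost of print ads: c₃ − yᵀa₃ = 38 − (8·3 + 6·3) = 38 − 42 = -4.

-4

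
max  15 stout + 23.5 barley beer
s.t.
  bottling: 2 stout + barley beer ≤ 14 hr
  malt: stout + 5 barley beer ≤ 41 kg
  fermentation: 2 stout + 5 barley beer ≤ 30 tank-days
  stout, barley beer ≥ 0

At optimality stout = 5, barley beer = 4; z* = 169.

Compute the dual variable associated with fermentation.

At the optimum: bottling uses 14 of 14 (binding); malt uses 25 of 41 (slack = 16); fermentation uses 30 of 30 (binding).
Slack constraints have shadow price 0 (complementary slackness).
From A_Bᵀ y = c: 2·y_bottling + 2·y_fermentation = 15; 1·y_bottling + 5·y_fermentation = 23.5.
This yields shadow prices y_bottling = 3.5, y_fermentation = 4.
Shadow price of fermentation = 4.

4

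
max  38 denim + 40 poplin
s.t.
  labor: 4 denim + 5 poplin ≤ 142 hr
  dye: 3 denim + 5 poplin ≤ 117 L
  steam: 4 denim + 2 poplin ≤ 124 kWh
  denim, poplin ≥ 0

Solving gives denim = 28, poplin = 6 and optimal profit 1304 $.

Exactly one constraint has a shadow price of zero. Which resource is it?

labor: 142/142 (binding)
dye: 114/117 (slack 3)
steam: 124/124 (binding)
By complementary slackness, a constraint with positive slack has shadow price 0 → dye.

dye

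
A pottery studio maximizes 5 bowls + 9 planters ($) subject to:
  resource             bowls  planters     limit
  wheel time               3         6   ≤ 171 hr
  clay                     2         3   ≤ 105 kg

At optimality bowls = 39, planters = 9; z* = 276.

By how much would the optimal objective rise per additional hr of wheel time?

1

At the optimum: wheel time uses 171 of 171 (binding); clay uses 105 of 105 (binding).
Dual feasibility on the basic columns requires 3·y_wheel time + 2·y_clay = 5, 6·y_wheel time + 3·y_clay = 9.
→ y_wheel time = 1 and y_clay = 1.
Shadow price of wheel time = 1.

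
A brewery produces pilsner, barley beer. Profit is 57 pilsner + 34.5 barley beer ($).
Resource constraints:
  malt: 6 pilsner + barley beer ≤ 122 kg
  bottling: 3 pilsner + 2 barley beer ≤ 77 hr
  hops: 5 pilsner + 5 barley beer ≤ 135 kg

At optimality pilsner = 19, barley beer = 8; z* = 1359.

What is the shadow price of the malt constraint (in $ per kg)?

4.5

Binding: malt and hops. Non-binding: bottling (4 unused).
Slack constraints have shadow price 0 (complementary slackness).
Dual feasibility on the basic columns requires 6·y_malt + 5·y_hops = 57, 1·y_malt + 5·y_hops = 34.5.
→ y_malt = 4.5 and y_hops = 6.
Shadow price of malt = 4.5.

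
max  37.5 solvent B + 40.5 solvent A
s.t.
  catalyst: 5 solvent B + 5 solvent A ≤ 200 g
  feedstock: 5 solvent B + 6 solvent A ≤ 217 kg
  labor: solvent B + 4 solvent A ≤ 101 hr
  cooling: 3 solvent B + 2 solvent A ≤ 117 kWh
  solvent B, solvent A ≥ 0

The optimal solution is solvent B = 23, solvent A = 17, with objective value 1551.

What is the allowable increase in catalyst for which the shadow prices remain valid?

Binding constraints: catalyst, feedstock. The basis is B = [[5,5],[5,6]] with det 5.
Per unit increase in catalyst, x* moves by d = (1.2, -1).
The basis stays optimal until cooling becomes binding; allowable increase = 8.75 g.

8.75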